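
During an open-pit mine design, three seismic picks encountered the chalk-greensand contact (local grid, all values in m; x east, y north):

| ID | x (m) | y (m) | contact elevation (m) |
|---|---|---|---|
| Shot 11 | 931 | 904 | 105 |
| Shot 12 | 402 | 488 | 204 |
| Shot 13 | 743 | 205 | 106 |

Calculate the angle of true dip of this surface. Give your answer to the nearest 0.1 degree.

Two edge vectors: Shot 11→Shot 12 = (-529, -416, 99), Shot 11→Shot 13 = (-188, -699, 1).
Normal n = (Shot 11→Shot 12) × (Shot 11→Shot 13) = (68785, -18083, 291563).
So ∂z/∂x = −n_x/n_z = −0.23592 and ∂z/∂y = −n_y/n_z = 0.06202.
Gradient magnitude |∇z| = √(a² + b²) = √(0.05566 + 0.00385) = 0.24393.
True dip = arctan(0.24393) = 13.7°, dipping toward ESE (azimuth ≈ 105°).

13.7°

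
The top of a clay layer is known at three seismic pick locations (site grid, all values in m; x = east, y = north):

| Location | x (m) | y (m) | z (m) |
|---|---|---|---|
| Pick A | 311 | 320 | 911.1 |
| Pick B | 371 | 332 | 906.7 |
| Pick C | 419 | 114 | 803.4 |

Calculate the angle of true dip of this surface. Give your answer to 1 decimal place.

Two edge vectors: Pick A→Pick B = (60, 12, -4.4), Pick A→Pick C = (108, -206, -107.7).
Normal n = (Pick A→Pick B) × (Pick A→Pick C) = (-2198.8, 5986.8, -13656).
So ∂z/∂x = −n_x/n_z = −0.16101 and ∂z/∂y = −n_y/n_z = 0.43840.
Gradient magnitude |∇z| = √(a² + b²) = √(0.02593 + 0.19220) = 0.46703.
True dip = arctan(0.46703) = 25.0°, dipping toward SSE (azimuth ≈ 160°).

25.0°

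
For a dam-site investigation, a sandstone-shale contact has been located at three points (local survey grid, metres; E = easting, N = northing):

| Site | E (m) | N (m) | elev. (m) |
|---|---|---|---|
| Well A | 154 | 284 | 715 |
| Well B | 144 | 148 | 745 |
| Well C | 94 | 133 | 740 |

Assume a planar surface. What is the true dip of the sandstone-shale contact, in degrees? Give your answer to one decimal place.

16.1°

Let the plane be z = a·E + b·N + c.
Well B−Well A: −10a − 136b = 30;  Well C−Well A: −60a − 151b = 25.
Solving gives a = 0.16992, b = −0.23308.
Gradient magnitude |∇z| = √(a² + b²) = √(0.02887 + 0.05433) = 0.28845.
True dip = arctan(0.28845) = 16.1°, dipping toward NW (azimuth ≈ 324°).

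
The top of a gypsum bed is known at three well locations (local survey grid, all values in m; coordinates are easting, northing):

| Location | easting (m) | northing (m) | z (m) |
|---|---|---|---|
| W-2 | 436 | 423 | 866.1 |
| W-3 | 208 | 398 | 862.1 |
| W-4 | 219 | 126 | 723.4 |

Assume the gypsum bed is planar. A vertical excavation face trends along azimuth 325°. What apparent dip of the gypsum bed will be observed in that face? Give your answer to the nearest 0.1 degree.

23.7°

Let the plane be z = a·easting + b·northing + c.
W-3−W-2: −228a − 25b = −4;  W-4−W-2: −217a − 297b = −142.7.
Solving gives a = −0.03820, b = 0.50838.
Unit vector along 325° is (sin 325°, cos 325°) = (-0.5736, 0.8192).
Slope in that direction = a·(-0.5736) + b·(0.8192) = 0.43835.
Apparent dip = arctan|0.43835| = 23.7° (true dip is 27.0°, so apparent ≤ true as expected).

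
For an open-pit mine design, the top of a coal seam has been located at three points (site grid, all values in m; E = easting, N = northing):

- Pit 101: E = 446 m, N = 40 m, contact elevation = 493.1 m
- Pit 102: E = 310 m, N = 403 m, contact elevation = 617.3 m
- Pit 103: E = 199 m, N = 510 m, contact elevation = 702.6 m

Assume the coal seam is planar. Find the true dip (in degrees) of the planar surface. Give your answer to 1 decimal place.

34.7°

Two edge vectors: Pit 101→Pit 102 = (-136, 363, 124.2), Pit 101→Pit 103 = (-247, 470, 209.5).
Normal n = (Pit 101→Pit 102) × (Pit 101→Pit 103) = (17674.5, -2185.4, 25741).
So ∂z/∂E = −n_x/n_z = −0.68663 and ∂z/∂N = −n_y/n_z = 0.08490.
Gradient magnitude |∇z| = √(a² + b²) = √(0.47146 + 0.00721) = 0.69186.
True dip = arctan(0.69186) = 34.7°, dipping toward E (azimuth ≈ 097°).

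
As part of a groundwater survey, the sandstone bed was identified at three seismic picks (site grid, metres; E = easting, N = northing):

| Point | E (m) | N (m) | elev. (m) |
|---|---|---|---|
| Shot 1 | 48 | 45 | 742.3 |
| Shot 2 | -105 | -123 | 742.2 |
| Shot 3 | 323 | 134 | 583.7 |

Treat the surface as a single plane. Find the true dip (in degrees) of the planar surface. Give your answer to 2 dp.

Two edge vectors: Shot 1→Shot 2 = (-153, -168, -0.1), Shot 1→Shot 3 = (275, 89, -158.6).
Normal n = (Shot 1→Shot 2) × (Shot 1→Shot 3) = (26653.7, -24293.3, 32583).
So ∂z/∂E = −n_x/n_z = −0.81802 and ∂z/∂N = −n_y/n_z = 0.74558.
Gradient magnitude |∇z| = √(a² + b²) = √(0.66916 + 0.55589) = 1.10682.
True dip = arctan(1.10682) = 47.90°, dipping toward SE (azimuth ≈ 132°).

47.90°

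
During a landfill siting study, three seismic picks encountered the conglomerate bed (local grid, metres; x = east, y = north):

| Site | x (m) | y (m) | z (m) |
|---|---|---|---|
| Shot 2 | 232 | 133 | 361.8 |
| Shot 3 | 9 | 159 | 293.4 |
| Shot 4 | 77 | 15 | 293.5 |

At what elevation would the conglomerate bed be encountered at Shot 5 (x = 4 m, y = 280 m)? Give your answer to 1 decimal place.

Let the plane be z = a·x + b·y + c.
Shot 3−Shot 2: −223a + 26b = −68.4;  Shot 4−Shot 2: −155a − 118b = −68.3.
Solving gives a = 0.32451, b = 0.15255.
Then c = 361.8 − a·232 − b·133 = 266.22.
At (4, 280): z = 1.3 + 42.7 + 266.22 = 310.2 m.

310.2 m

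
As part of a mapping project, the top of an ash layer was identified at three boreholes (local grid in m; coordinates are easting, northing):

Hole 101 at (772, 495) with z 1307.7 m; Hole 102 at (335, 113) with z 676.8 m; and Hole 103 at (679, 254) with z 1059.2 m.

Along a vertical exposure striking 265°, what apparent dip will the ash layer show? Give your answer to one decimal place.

Let the plane be z = a·easting + b·northing + c.
Hole 102−Hole 101: −437a − 382b = −630.9;  Hole 103−Hole 101: −93a − 241b = −248.5.
Solving gives a = 0.81844, b = 0.71529.
Unit vector along 265° is (sin 265°, cos 265°) = (-0.9962, -0.0872).
Slope in that direction = a·(-0.9962) + b·(-0.0872) = −0.87767.
Apparent dip = arctan|0.87767| = 41.3° (true dip is 47.4°, so apparent ≤ true as expected).

41.3°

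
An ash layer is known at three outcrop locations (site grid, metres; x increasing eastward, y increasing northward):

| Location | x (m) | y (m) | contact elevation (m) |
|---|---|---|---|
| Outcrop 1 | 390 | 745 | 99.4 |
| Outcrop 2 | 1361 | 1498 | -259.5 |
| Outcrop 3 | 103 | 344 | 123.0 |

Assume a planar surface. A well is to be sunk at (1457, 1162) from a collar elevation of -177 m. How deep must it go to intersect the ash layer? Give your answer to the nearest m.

Let the plane be z = a·x + b·y + c.
Outcrop 2−Outcrop 1: 971a + 753b = −358.9;  Outcrop 3−Outcrop 1: −287a − 401b = 23.6.
Solving gives a = −0.72809, b = 0.46225.
Then c = 99.4 − a·390 − b·745 = 38.98.
At (1457, 1162): z_contact = −1060.8 + 537.1 + 38.98 = -484.7 m.
Depth below ground = -177 − (-484.7) = 308 m.

308 m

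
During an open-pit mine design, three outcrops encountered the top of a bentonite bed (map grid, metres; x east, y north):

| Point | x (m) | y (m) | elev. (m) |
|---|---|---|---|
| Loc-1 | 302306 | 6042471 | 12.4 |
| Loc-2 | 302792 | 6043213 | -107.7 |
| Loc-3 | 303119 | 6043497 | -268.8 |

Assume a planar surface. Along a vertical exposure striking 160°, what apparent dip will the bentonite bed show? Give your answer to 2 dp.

32.20°

Two edge vectors: Loc-1→Loc-2 = (486, 742, -120.1), Loc-1→Loc-3 = (813, 1026, -281.2).
Normal n = (Loc-1→Loc-2) × (Loc-1→Loc-3) = (-85427.8, 39021.9, -104610).
So ∂z/∂x = −n_x/n_z = −0.81663 and ∂z/∂y = −n_y/n_z = 0.37302.
Unit vector along 160° is (sin 160°, cos 160°) = (0.3420, -0.9397).
Slope in that direction = a·(0.3420) + b·(-0.9397) = −0.62983.
Apparent dip = arctan|0.62983| = 32.20° (true dip is 41.9°, so apparent ≤ true as expected).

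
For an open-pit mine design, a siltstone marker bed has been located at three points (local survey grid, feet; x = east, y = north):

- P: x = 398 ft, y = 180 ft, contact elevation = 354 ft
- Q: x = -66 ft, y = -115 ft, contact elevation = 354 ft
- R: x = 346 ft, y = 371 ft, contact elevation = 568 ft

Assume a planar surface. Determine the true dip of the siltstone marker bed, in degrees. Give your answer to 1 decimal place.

Let the plane be z = a·x + b·y + c.
Q−P: −464a − 295b = 0;  R−P: −52a + 191b = 214.
Solving gives a = −0.60723, b = 0.95510.
Gradient magnitude |∇z| = √(a² + b²) = √(0.36873 + 0.91222) = 1.13179.
True dip = arctan(1.13179) = 48.5°, dipping toward SSE (azimuth ≈ 148°).

48.5°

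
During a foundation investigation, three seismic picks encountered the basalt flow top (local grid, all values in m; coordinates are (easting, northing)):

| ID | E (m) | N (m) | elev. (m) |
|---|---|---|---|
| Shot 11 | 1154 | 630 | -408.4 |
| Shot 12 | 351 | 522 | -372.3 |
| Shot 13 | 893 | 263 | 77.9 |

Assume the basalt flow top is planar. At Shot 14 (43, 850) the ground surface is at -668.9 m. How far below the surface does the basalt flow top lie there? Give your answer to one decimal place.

Two edge vectors: Shot 11→Shot 12 = (-803, -108, 36.1), Shot 11→Shot 13 = (-261, -367, 486.3).
Normal n = (Shot 11→Shot 12) × (Shot 11→Shot 13) = (-39271.7, 381076.8, 266513).
So ∂z/∂E = −n_x/n_z = 0.147354 and ∂z/∂N = −n_y/n_z = −1.429862.
Intercept c from Shot 11: -408.4 − 170.05 + 900.81 = 322.37.
At (43, 850): z_contact = 6.34 − 1215.38 + 322.37 = -886.68 m.
Depth below ground = -668.9 − (-886.68) = 217.8 m.

217.8 m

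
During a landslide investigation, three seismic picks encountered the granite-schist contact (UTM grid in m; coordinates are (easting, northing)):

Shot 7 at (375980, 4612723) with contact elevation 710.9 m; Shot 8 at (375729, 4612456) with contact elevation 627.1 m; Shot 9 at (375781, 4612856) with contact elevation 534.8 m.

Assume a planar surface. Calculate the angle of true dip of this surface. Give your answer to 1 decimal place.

36.6°

Let the plane be z = a·E + b·N + c.
Shot 8−Shot 7: −251a − 267b = −83.8;  Shot 9−Shot 7: −199a + 133b = −176.1.
Solving gives a = 0.67229, b = −0.31815.
Gradient magnitude |∇z| = √(a² + b²) = √(0.45198 + 0.10122) = 0.74377.
True dip = arctan(0.74377) = 36.6°, dipping toward WNW (azimuth ≈ 295°).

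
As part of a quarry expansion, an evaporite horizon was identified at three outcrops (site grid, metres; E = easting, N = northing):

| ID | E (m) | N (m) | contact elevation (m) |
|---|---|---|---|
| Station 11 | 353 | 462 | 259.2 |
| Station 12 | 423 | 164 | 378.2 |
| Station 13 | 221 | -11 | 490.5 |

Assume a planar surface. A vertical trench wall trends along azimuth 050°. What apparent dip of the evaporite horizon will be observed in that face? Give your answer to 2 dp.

Let the plane be z = a·E + b·N + c.
Station 12−Station 11: 70a − 298b = 119;  Station 13−Station 11: −132a − 473b = 231.3.
Solving gives a = −0.17448, b = −0.44031.
Unit vector along 050° is (sin 50°, cos 50°) = (0.7660, 0.6428).
Slope in that direction = a·(0.7660) + b·(0.6428) = −0.41669.
Apparent dip = arctan|0.41669| = 22.62° (true dip is 25.3°, so apparent ≤ true as expected).

22.62°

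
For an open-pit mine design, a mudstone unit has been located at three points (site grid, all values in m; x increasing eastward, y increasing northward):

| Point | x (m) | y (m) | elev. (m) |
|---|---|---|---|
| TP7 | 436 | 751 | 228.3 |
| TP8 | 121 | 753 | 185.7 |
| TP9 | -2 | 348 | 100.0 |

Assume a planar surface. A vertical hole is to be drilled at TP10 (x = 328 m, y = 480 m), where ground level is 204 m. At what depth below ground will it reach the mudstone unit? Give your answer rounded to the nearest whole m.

Let the plane be z = a·x + b·y + c.
TP8−TP7: −315a + 2b = −42.6;  TP9−TP7: −438a − 403b = −128.3.
Solving gives a = 0.13632, b = 0.17020.
Then c = 228.3 − a·436 − b·751 = 41.04.
At (328, 480): z_contact = 44.7 + 81.7 + 41.04 = 167.5 m.
Depth below ground = 204 − 167.5 = 37 m.

37 m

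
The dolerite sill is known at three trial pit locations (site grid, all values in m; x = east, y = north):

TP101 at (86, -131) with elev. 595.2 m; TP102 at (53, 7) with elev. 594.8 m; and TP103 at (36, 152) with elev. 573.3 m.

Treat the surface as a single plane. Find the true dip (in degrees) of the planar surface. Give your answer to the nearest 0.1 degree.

50.8°

Two edge vectors: TP101→TP102 = (-33, 138, -0.4), TP101→TP103 = (-50, 283, -21.9).
Normal n = (TP101→TP102) × (TP101→TP103) = (-2909, -702.7, -2439).
So ∂z/∂x = −n_x/n_z = −1.19270 and ∂z/∂y = −n_y/n_z = −0.28811.
Gradient magnitude |∇z| = √(a² + b²) = √(1.42254 + 0.08301) = 1.22701.
True dip = arctan(1.22701) = 50.8°, dipping toward ENE (azimuth ≈ 076°).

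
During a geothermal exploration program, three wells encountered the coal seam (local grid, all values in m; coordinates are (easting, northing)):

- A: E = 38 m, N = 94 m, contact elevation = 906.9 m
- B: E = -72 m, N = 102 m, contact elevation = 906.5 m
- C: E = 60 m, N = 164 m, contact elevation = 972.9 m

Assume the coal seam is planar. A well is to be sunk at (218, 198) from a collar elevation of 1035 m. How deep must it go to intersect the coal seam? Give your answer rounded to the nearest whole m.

Let the plane be z = a·E + b·N + c.
B−A: −110a + 8b = −0.4;  C−A: 22a + 70b = 66.
Solving gives a = 0.07059, b = 0.92067.
Then c = 906.9 − a·38 − b·94 = 817.67.
At (218, 198): z_contact = 15.4 + 182.3 + 817.67 = 1015.4 m.
Depth below ground = 1035 − 1015.4 = 20 m.

20 m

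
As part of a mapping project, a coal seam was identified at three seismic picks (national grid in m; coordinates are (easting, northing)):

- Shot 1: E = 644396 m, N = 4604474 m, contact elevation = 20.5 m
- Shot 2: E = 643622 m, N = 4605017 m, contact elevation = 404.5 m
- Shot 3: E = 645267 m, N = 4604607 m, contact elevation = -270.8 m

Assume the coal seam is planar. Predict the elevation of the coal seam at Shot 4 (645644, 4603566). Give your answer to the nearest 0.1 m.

-604.8 m

Let the plane be z = a·E + b·N + c.
Shot 2−Shot 1: −774a + 543b = 384;  Shot 3−Shot 1: 871a + 133b = −291.3.
Solving gives a = −0.363343839, b = 0.189266793.
Then c = 20.5 − a·644396 − b·4604474 = −637316.21.
At (645644, 4603566): z = −234590.8 + 871302.2 − 637316.21 = -604.8 m.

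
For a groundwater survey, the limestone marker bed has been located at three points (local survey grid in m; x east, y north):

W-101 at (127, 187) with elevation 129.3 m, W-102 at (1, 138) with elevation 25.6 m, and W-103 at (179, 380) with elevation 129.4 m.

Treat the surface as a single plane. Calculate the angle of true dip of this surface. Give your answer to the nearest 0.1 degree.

Two edge vectors: W-101→W-102 = (-126, -49, -103.7), W-101→W-103 = (52, 193, 0.1).
Normal n = (W-101→W-102) × (W-101→W-103) = (20009.2, -5379.8, -21770).
So ∂z/∂x = −n_x/n_z = 0.91912 and ∂z/∂y = −n_y/n_z = −0.24712.
Gradient magnitude |∇z| = √(a² + b²) = √(0.84478 + 0.06107) = 0.95176.
True dip = arctan(0.95176) = 43.6°, dipping toward WNW (azimuth ≈ 285°).

43.6°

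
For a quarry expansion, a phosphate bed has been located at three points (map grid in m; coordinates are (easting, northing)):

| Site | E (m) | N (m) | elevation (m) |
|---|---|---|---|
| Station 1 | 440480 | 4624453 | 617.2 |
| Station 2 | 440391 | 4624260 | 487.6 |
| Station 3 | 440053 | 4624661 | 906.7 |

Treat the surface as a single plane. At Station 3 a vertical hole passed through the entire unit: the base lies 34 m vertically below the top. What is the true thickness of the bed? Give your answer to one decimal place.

25.9 m

Two edge vectors: Station 1→Station 2 = (-89, -193, -129.6), Station 1→Station 3 = (-427, 208, 289.5).
Normal n = (Station 1→Station 2) × (Station 1→Station 3) = (-28916.7, 81104.7, -100923).
So ∂z/∂E = −n_x/n_z = −0.28652 and ∂z/∂N = −n_y/n_z = 0.80363.
|∇z| = √(a²+b²) = 0.85318, so dip δ = arctan(0.85318) = 40.47°.
True thickness = vertical thickness × cos δ = 34 × cos 40.47° = 25.9 m.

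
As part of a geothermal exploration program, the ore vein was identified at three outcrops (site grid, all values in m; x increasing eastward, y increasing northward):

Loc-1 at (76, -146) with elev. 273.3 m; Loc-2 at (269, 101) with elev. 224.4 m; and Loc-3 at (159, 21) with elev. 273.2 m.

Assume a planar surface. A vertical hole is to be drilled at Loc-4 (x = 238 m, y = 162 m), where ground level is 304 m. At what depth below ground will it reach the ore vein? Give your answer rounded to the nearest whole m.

Two edge vectors: Loc-1→Loc-2 = (193, 247, -48.9), Loc-1→Loc-3 = (83, 167, -0.1).
Normal n = (Loc-1→Loc-2) × (Loc-1→Loc-3) = (8141.6, -4039.4, 11730).
So ∂z/∂x = −n_x/n_z = −0.69408 and ∂z/∂y = −n_y/n_z = 0.34436.
Intercept c from Loc-1: 273.3 + 52.75 + 50.28 = 376.33.
At (238, 162): z_contact = −165.2 + 55.8 + 376.33 = 266.9 m.
Depth below ground = 304 − 266.9 = 37 m.

37 m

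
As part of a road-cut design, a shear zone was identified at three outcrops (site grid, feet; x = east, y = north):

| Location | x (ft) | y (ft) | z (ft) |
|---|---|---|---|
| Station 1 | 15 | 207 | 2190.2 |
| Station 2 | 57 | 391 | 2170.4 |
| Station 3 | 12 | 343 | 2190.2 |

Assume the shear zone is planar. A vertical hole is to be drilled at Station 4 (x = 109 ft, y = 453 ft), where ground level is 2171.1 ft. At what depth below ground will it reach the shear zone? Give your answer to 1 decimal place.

Two edge vectors: Station 1→Station 2 = (42, 184, -19.8), Station 1→Station 3 = (-3, 136, 0).
Normal n = (Station 1→Station 2) × (Station 1→Station 3) = (2692.8, 59.4, 6264).
So ∂z/∂x = −n_x/n_z = −0.42989 and ∂z/∂y = −n_y/n_z = −0.00948.
Intercept c from Station 1: 2190.2 + 6.45 + 1.96 = 2198.61.
At (109, 453): z_contact = −46.86 − 4.30 + 2198.61 = 2147.46 ft.
Depth below ground = 2171.1 − 2147.46 = 23.6 ft.

23.6 ft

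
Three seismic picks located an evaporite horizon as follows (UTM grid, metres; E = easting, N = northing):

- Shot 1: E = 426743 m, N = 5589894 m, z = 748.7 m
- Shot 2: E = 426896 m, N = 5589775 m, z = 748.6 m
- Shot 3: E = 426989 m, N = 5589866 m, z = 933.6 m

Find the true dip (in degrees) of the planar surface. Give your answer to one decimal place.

55.1°

Let the plane be z = a·E + b·N + c.
Shot 2−Shot 1: 153a − 119b = −0.1;  Shot 3−Shot 1: 246a − 28b = 184.9.
Solving gives a = 0.88059, b = 1.13303.
Gradient magnitude |∇z| = √(a² + b²) = √(0.77544 + 1.28375) = 1.43498.
True dip = arctan(1.43498) = 55.1°, dipping toward SW (azimuth ≈ 218°).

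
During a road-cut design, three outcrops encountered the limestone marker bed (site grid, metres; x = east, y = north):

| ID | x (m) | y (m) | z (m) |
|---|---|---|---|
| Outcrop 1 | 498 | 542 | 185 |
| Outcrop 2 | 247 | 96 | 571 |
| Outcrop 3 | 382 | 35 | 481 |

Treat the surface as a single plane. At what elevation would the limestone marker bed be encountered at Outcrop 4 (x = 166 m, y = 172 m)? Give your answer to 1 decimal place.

609.6 m

Let the plane be z = a·x + b·y + c.
Outcrop 2−Outcrop 1: −251a − 446b = 386;  Outcrop 3−Outcrop 1: −116a − 507b = 296.
Solving gives a = −0.84329, b = −0.39088.
Then c = 185 − a·498 − b·542 = 816.82.
At (166, 172): z = −140.0 − 67.2 + 816.82 = 609.6 m.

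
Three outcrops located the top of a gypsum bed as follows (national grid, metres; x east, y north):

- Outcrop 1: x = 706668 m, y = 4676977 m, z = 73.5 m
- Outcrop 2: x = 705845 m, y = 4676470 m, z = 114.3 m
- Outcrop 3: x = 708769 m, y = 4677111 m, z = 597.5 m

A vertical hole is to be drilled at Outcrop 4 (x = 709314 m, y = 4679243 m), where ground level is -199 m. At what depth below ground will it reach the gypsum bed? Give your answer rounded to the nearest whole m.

Let the plane be z = a·x + b·y + c.
Outcrop 2−Outcrop 1: −823a − 507b = 40.8;  Outcrop 3−Outcrop 1: 2101a + 134b = 524.
Solving gives a = 0.28393350, b = −0.54137529.
Then c = 73.5 − a·706668 − b·4676977 = 2331426.57.
At (709314, 4679243): z_contact = 201398.0 − 2533226.5 + 2331426.57 = -402.0 m.
Depth below ground = -199 − (-402.0) = 203 m.

203 m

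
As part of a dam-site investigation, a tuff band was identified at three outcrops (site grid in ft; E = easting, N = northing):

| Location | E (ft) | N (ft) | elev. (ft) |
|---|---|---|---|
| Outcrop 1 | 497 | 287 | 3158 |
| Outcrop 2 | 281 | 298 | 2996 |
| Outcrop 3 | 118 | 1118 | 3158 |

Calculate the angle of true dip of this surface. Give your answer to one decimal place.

40.2°

Two edge vectors: Outcrop 1→Outcrop 2 = (-216, 11, -162), Outcrop 1→Outcrop 3 = (-379, 831, 0).
Normal n = (Outcrop 1→Outcrop 2) × (Outcrop 1→Outcrop 3) = (134622, 61398, -175327).
So ∂z/∂E = −n_x/n_z = 0.76783 and ∂z/∂N = −n_y/n_z = 0.35019.
Gradient magnitude |∇z| = √(a² + b²) = √(0.58957 + 0.12263) = 0.84392.
True dip = arctan(0.84392) = 40.2°, dipping toward WSW (azimuth ≈ 245°).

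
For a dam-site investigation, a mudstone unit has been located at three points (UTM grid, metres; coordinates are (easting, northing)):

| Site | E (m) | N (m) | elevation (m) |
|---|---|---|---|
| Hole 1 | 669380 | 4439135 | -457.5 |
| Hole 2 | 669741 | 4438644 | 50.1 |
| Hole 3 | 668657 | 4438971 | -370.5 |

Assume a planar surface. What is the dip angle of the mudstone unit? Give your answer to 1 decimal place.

Two edge vectors: Hole 1→Hole 2 = (361, -491, 507.6), Hole 1→Hole 3 = (-723, -164, 87).
Normal n = (Hole 1→Hole 2) × (Hole 1→Hole 3) = (40529.4, -398401.8, -414197).
So ∂z/∂E = −n_x/n_z = 0.09785 and ∂z/∂N = −n_y/n_z = −0.96187.
Gradient magnitude |∇z| = √(a² + b²) = √(0.00957 + 0.92519) = 0.96683.
True dip = arctan(0.96683) = 44.0°, dipping toward N (azimuth ≈ 354°).

44.0°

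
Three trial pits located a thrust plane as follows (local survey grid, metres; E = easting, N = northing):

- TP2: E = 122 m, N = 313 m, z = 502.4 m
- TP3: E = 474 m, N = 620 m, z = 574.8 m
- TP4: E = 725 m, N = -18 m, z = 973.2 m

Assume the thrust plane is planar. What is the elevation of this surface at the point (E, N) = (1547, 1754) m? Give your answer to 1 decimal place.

715.3 m

Let the plane be z = a·E + b·N + c.
TP3−TP2: 352a + 307b = 72.4;  TP4−TP2: 603a − 331b = 470.8.
Solving gives a = 0.558626, b = −0.404679.
Then c = 502.4 − a·122 − b·313 = 560.91.
At (1547, 1754): z = 864.2 − 709.8 + 560.91 = 715.3 m.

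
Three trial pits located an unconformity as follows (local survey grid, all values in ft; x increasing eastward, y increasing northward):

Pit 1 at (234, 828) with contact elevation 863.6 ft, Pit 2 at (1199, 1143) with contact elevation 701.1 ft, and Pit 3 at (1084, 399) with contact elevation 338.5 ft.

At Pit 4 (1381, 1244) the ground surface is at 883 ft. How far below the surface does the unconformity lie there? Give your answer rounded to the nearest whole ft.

Let the plane be z = a·x + b·y + c.
Pit 2−Pit 1: 965a + 315b = −162.5;  Pit 3−Pit 1: 850a − 429b = −525.1.
Solving gives a = −0.34488, b = 0.54067.
Then c = 863.6 − a·234 − b·828 = 496.62.
At (1381, 1244): z_contact = −476.3 + 672.6 + 496.62 = 692.9 ft.
Depth below ground = 883 − 692.9 = 190 ft.

190 ft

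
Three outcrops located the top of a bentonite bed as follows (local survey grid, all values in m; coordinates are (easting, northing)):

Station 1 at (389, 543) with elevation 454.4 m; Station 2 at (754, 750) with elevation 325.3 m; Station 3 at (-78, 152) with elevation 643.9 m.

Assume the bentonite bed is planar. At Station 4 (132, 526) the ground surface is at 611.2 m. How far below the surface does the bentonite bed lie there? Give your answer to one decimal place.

Let the plane be z = a·E + b·N + c.
Station 2−Station 1: 365a + 207b = −129.1;  Station 3−Station 1: −467a − 391b = 189.5.
Solving gives a = −0.24436, b = −0.19280.
Then c = 454.4 − a·389 − b·543 = 654.15.
At (132, 526): z_contact = −32.25 − 101.41 + 654.15 = 520.48 m.
Depth below ground = 611.2 − 520.48 = 90.7 m.

90.7 m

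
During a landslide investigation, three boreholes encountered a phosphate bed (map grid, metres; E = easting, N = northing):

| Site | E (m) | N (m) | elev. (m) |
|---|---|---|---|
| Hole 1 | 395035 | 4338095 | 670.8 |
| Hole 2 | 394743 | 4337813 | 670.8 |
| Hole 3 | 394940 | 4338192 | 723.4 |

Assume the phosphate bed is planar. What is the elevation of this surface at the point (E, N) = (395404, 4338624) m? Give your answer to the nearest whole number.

Let the plane be z = a·E + b·N + c.
Hole 2−Hole 1: −292a − 282b = 0;  Hole 3−Hole 1: −95a + 97b = 52.6.
Solving gives a = −0.26913670, b = 0.27868055.
Then c = 670.8 − a·395035 − b·4338095 = −1101953.50.
At (395404, 4338624): z = −106417.7 + 1209090.1 − 1101953.50 = 718.9 m.

719 m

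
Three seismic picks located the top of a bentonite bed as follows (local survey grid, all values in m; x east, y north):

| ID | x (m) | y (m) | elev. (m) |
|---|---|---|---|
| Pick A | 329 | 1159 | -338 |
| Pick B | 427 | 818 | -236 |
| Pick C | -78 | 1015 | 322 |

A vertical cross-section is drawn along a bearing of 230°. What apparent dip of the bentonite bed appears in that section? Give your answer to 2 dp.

56.32°

Let the plane be z = a·x + b·y + c.
Pick B−Pick A: 98a − 341b = 102;  Pick C−Pick A: −407a − 144b = 660.
Solving gives a = −1.37589, b = −0.69454.
Unit vector along 230° is (sin 230°, cos 230°) = (-0.7660, -0.6428).
Slope in that direction = a·(-0.7660) + b·(-0.6428) = 1.50043.
Apparent dip = arctan|1.50043| = 56.32° (true dip is 57.0°, so apparent ≤ true as expected).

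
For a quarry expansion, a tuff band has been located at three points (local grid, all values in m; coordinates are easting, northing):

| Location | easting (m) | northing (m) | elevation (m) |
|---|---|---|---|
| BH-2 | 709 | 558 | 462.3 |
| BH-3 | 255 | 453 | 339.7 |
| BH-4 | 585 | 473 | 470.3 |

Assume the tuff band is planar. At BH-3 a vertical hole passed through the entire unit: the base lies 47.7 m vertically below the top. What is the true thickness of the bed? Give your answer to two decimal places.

Let the plane be z = a·easting + b·northing + c.
BH-3−BH-2: −454a − 105b = −122.6;  BH-4−BH-2: −124a − 85b = 8.
Solving gives a = 0.44040, b = −0.73658.
|∇z| = √(a²+b²) = 0.85820, so dip δ = arctan(0.85820) = 40.64°.
True thickness = vertical thickness × cos δ = 47.7 × cos 40.64° = 36.20 m.

36.20 m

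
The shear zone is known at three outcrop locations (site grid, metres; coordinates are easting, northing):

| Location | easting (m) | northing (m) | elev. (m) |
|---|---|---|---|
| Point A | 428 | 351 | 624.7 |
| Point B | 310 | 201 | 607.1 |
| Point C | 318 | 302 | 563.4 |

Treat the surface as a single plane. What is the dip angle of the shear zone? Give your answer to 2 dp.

42.65°

Let the plane be z = a·easting + b·northing + c.
Point B−Point A: −118a − 150b = −17.6;  Point C−Point A: −110a − 49b = −61.3.
Solving gives a = 0.77744, b = −0.49425.
Gradient magnitude |∇z| = √(a² + b²) = √(0.60441 + 0.24429) = 0.92125.
True dip = arctan(0.92125) = 42.65°, dipping toward WNW (azimuth ≈ 302°).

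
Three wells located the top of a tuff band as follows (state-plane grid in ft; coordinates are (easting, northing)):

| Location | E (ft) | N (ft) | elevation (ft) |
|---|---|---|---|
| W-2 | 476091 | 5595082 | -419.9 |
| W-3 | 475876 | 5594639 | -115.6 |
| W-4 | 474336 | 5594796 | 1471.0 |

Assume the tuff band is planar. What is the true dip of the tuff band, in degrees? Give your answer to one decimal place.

46.8°

Two edge vectors: W-2→W-3 = (-215, -443, 304.3), W-2→W-4 = (-1755, -286, 1890.9).
Normal n = (W-2→W-3) × (W-2→W-4) = (-750638.9, -127503, -715975).
So ∂z/∂E = −n_x/n_z = −1.04841 and ∂z/∂N = −n_y/n_z = −0.17808.
Gradient magnitude |∇z| = √(a² + b²) = √(1.09917 + 0.03171) = 1.06343.
True dip = arctan(1.06343) = 46.8°, dipping toward E (azimuth ≈ 080°).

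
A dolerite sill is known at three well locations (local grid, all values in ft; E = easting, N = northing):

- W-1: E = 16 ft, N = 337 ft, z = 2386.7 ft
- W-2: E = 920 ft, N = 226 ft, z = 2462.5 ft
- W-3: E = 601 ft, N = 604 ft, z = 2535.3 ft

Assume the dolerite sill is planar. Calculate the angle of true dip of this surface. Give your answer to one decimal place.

Two edge vectors: W-1→W-2 = (904, -111, 75.8), W-1→W-3 = (585, 267, 148.6).
Normal n = (W-1→W-2) × (W-1→W-3) = (-36733.2, -89991.4, 306303).
So ∂z/∂E = −n_x/n_z = 0.11992 and ∂z/∂N = −n_y/n_z = 0.29380.
Gradient magnitude |∇z| = √(a² + b²) = √(0.01438 + 0.08632) = 0.31733.
True dip = arctan(0.31733) = 17.6°, dipping toward SSW (azimuth ≈ 202°).

17.6°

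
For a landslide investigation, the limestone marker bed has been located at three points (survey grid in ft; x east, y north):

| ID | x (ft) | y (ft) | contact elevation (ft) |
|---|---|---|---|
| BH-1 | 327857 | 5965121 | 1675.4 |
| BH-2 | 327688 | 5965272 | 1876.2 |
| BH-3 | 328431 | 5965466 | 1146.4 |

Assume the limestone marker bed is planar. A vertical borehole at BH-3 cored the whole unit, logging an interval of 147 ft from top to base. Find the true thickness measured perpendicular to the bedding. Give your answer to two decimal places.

Two edge vectors: BH-1→BH-2 = (-169, 151, 200.8), BH-1→BH-3 = (574, 345, -529).
Normal n = (BH-1→BH-2) × (BH-1→BH-3) = (-149155, 25858.2, -144979).
So ∂z/∂x = −n_x/n_z = −1.02880 and ∂z/∂y = −n_y/n_z = 0.17836.
|∇z| = √(a²+b²) = 1.04415, so dip δ = arctan(1.04415) = 46.24°.
True thickness = vertical thickness × cos δ = 147 × cos 46.24° = 101.68 ft.

101.68 ft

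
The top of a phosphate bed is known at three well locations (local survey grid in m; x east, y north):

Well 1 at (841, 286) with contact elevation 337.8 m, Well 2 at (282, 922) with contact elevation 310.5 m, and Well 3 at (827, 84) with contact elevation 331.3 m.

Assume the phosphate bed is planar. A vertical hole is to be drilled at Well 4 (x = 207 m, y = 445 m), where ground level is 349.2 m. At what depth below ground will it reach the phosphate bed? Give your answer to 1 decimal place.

Let the plane be z = a·x + b·y + c.
Well 2−Well 1: −559a + 636b = −27.3;  Well 3−Well 1: −14a − 202b = −6.5.
Solving gives a = 0.07920, b = 0.02669.
Then c = 337.8 − a·841 − b·286 = 263.56.
At (207, 445): z_contact = 16.39 + 11.88 + 263.56 = 291.83 m.
Depth below ground = 349.2 − 291.83 = 57.4 m.

57.4 m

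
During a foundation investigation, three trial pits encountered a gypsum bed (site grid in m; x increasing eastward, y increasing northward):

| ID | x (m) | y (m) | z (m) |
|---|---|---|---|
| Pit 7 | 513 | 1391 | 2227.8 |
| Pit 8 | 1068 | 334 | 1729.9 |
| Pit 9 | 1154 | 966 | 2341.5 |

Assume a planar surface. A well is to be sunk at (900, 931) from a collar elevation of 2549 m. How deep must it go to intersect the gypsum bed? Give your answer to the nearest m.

429 m

Let the plane be z = a·x + b·y + c.
Pit 8−Pit 7: 555a − 1057b = −497.9;  Pit 9−Pit 7: 641a − 425b = 113.7.
Solving gives a = 0.75123, b = 0.86550.
Then c = 2227.8 − a·513 − b·1391 = 638.51.
At (900, 931): z_contact = 676.1 + 805.8 + 638.51 = 2120.4 m.
Depth below ground = 2549 − 2120.4 = 429 m.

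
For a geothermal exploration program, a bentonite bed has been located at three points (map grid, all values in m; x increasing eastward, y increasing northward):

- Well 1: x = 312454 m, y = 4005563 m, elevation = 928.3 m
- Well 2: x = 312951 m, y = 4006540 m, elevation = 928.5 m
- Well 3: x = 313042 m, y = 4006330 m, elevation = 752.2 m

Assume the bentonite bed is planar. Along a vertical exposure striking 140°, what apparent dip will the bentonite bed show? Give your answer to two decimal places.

Two edge vectors: Well 1→Well 2 = (497, 977, 0.2), Well 1→Well 3 = (588, 767, -176.1).
Normal n = (Well 1→Well 2) × (Well 1→Well 3) = (-172203.1, 87639.3, -193277).
So ∂z/∂x = −n_x/n_z = −0.89097 and ∂z/∂y = −n_y/n_z = 0.45344.
Unit vector along 140° is (sin 140°, cos 140°) = (0.6428, -0.7660).
Slope in that direction = a·(0.6428) + b·(-0.7660) = −0.92006.
Apparent dip = arctan|0.92006| = 42.62° (true dip is 45.0°, so apparent ≤ true as expected).

42.62°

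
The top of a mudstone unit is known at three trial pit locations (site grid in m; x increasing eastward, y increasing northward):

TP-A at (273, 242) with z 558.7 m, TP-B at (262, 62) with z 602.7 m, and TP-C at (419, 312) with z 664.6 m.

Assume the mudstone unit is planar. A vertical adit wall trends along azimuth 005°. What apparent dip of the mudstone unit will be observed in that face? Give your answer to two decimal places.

Two edge vectors: TP-A→TP-B = (-11, -180, 44), TP-A→TP-C = (146, 70, 105.9).
Normal n = (TP-A→TP-B) × (TP-A→TP-C) = (-22142, 7588.9, 25510).
So ∂z/∂x = −n_x/n_z = 0.86797 and ∂z/∂y = −n_y/n_z = −0.29749.
Unit vector along 005° is (sin 5°, cos 5°) = (0.0872, 0.9962).
Slope in that direction = a·(0.0872) + b·(0.9962) = −0.22071.
Apparent dip = arctan|0.22071| = 12.45° (true dip is 42.5°, so apparent ≤ true as expected).

12.45°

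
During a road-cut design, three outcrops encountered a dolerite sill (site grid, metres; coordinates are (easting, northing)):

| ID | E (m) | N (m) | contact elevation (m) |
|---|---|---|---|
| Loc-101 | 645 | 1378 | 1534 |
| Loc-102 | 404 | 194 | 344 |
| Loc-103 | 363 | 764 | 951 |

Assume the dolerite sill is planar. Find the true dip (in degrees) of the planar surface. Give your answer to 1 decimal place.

Two edge vectors: Loc-101→Loc-102 = (-241, -1184, -1190), Loc-101→Loc-103 = (-282, -614, -583).
Normal n = (Loc-101→Loc-102) × (Loc-101→Loc-103) = (-40388, 195077, -185914).
So ∂z/∂E = −n_x/n_z = −0.21724 and ∂z/∂N = −n_y/n_z = 1.04929.
Gradient magnitude |∇z| = √(a² + b²) = √(0.04719 + 1.10100) = 1.07154.
True dip = arctan(1.07154) = 47.0°, dipping toward SSE (azimuth ≈ 168°).

47.0°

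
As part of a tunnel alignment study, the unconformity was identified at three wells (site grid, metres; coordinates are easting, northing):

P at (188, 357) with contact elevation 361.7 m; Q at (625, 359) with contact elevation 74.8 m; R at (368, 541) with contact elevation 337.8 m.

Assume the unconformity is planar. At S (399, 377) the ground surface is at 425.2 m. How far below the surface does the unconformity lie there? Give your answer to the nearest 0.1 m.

192.2 m

Two edge vectors: P→Q = (437, 2, -286.9), P→R = (180, 184, -23.9).
Normal n = (P→Q) × (P→R) = (52741.8, -41197.7, 80048).
So ∂z/∂easting = −n_x/n_z = −0.65888 and ∂z/∂northing = −n_y/n_z = 0.51466.
Intercept c from P: 361.7 + 123.87 − 183.73 = 301.83.
At (399, 377): z_contact = −262.89 + 194.03 + 301.83 = 232.97 m.
Depth below ground = 425.2 − 232.97 = 192.2 m.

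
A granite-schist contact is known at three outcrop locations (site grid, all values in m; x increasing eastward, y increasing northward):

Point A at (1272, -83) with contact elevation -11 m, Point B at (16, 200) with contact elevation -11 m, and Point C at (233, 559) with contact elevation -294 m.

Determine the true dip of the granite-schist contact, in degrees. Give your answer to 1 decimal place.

Two edge vectors: Point A→Point B = (-1256, 283, 0), Point A→Point C = (-1039, 642, -283).
Normal n = (Point A→Point B) × (Point A→Point C) = (-80089, -355448, -512315).
So ∂z/∂x = −n_x/n_z = −0.15633 and ∂z/∂y = −n_y/n_z = −0.69381.
Gradient magnitude |∇z| = √(a² + b²) = √(0.02444 + 0.48137) = 0.71120.
True dip = arctan(0.71120) = 35.4°, dipping toward NNE (azimuth ≈ 013°).

35.4°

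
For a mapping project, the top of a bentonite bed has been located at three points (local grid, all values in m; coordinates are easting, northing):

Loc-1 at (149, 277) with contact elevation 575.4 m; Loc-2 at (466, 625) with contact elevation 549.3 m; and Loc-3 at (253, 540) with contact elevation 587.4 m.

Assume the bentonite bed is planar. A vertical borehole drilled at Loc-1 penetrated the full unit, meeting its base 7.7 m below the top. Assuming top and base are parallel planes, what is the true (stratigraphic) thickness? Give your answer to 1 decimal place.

7.4 m

Let the plane be z = a·easting + b·northing + c.
Loc-2−Loc-1: 317a + 348b = −26.1;  Loc-3−Loc-1: 104a + 263b = 12.
Solving gives a = −0.23401, b = 0.13816.
|∇z| = √(a²+b²) = 0.27175, so dip δ = arctan(0.27175) = 15.20°.
True thickness = vertical thickness × cos δ = 7.7 × cos 15.20° = 7.4 m.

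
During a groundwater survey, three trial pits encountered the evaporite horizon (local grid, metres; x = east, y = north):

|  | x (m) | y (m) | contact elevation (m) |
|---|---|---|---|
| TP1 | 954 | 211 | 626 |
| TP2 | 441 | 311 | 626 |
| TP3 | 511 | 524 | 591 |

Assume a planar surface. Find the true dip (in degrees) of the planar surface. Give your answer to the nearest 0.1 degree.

8.9°

Two edge vectors: TP1→TP2 = (-513, 100, 0), TP1→TP3 = (-443, 313, -35).
Normal n = (TP1→TP2) × (TP1→TP3) = (-3500, -17955, -116269).
So ∂z/∂x = −n_x/n_z = −0.03010 and ∂z/∂y = −n_y/n_z = −0.15443.
Gradient magnitude |∇z| = √(a² + b²) = √(0.00091 + 0.02385) = 0.15733.
True dip = arctan(0.15733) = 8.9°, dipping toward N (azimuth ≈ 011°).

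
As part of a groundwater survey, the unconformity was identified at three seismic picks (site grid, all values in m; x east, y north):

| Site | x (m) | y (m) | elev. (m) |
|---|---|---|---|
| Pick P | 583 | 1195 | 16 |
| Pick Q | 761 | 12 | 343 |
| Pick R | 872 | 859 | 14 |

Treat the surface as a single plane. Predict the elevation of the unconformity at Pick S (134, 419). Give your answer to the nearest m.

456 m

Two edge vectors: Pick P→Pick Q = (178, -1183, 327), Pick P→Pick R = (289, -336, -2).
Normal n = (Pick P→Pick Q) × (Pick P→Pick R) = (112238, 94859, 282079).
So ∂z/∂x = −n_x/n_z = −0.39790 and ∂z/∂y = −n_y/n_z = −0.33629.
Intercept c from Pick P: 16 + 231.97 + 401.86 = 649.83.
At (134, 419): z = −53.3 − 140.9 + 649.83 = 455.6 m.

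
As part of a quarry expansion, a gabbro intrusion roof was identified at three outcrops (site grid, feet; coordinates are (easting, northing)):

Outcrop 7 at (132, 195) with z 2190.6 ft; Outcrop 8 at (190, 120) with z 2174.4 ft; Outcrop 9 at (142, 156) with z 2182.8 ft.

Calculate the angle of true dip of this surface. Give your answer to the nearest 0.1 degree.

Two edge vectors: Outcrop 7→Outcrop 8 = (58, -75, -16.2), Outcrop 7→Outcrop 9 = (10, -39, -7.8).
Normal n = (Outcrop 7→Outcrop 8) × (Outcrop 7→Outcrop 9) = (-46.8, 290.4, -1512).
So ∂z/∂E = −n_x/n_z = −0.03095 and ∂z/∂N = −n_y/n_z = 0.19206.
Gradient magnitude |∇z| = √(a² + b²) = √(0.00096 + 0.03689) = 0.19454.
True dip = arctan(0.19454) = 11.0°, dipping toward S (azimuth ≈ 171°).

11.0°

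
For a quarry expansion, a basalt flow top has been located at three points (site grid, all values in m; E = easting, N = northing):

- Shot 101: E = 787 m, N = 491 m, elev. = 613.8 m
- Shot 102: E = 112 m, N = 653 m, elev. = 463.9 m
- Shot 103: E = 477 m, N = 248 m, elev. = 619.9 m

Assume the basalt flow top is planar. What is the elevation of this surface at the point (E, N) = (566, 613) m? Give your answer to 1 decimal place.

548.4 m

Let the plane be z = a·E + b·N + c.
Shot 102−Shot 101: −675a + 162b = −149.9;  Shot 103−Shot 101: −310a − 243b = 6.1.
Solving gives a = 0.16541, b = −0.23612.
Then c = 613.8 − a·787 − b·491 = 599.56.
At (566, 613): z = 93.6 − 144.7 + 599.56 = 548.4 m.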